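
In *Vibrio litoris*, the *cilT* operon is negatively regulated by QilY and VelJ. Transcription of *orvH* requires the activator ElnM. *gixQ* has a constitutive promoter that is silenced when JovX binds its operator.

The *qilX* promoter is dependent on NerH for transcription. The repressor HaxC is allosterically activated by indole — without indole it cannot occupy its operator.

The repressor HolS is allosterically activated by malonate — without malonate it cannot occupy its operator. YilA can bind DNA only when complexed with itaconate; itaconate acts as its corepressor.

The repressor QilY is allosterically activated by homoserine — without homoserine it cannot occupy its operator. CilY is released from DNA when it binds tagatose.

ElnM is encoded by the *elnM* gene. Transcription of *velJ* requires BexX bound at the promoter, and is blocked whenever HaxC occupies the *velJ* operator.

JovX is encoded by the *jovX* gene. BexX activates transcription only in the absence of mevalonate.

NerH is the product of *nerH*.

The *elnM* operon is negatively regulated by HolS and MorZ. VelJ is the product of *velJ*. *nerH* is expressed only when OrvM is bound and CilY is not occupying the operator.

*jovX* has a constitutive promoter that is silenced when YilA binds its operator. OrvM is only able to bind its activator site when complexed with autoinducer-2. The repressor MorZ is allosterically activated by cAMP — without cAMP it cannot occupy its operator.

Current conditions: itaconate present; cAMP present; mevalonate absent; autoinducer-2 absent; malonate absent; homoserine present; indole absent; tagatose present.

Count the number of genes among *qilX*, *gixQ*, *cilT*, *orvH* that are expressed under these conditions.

Autoinducer-2 is absent, so OrvM is inactive.
Tagatose is present, so CilY is inactive.
Required activator OrvM is absent, so *nerH* is not transcribed.
So NerH is not produced.
Required activator NerH is absent, so *qilX* is not transcribed.
→ *qilX* is OFF.
Itaconate is present, so YilA is active.
With repressor YilA bound, *jovX* is not transcribed.
So JovX is not produced.
With no repressor bound, *gixQ* is transcribed.
→ *gixQ* is ON.
Homoserine is present, so QilY is active.
Indole is absent, so HaxC is inactive.
Mevalonate is absent, so BexX is active.
No repressor is bound and BexX is active, so *velJ* is transcribed.
So VelJ is produced and active.
With repressor QilY bound, *cilT* is not transcribed.
→ *cilT* is OFF.
Malonate is absent, so HolS is inactive.
cAMP is present, so MorZ is active.
With repressor MorZ bound, *elnM* is not transcribed.
So ElnM is not produced.
Required activator ElnM is absent, so *orvH* is not transcribed.
→ *orvH* is OFF.
1 of the 4 genes is transcribed.

1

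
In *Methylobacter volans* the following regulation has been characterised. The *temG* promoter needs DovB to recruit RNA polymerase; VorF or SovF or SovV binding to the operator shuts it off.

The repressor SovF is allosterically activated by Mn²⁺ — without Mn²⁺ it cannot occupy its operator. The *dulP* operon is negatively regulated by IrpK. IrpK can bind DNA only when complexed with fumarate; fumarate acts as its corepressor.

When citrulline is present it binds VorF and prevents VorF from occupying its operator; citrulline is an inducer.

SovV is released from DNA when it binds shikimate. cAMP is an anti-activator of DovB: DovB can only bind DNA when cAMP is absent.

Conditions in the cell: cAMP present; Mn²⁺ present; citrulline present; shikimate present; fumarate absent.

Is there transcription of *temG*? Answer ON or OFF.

OFF

Citrulline is present, so VorF is inactive.
cAMP is present, so DovB is inactive.
Mn²⁺ is present, so SovF is active.
Shikimate is present, so SovV is inactive.
With repressor SovF bound, *temG* is not transcribed.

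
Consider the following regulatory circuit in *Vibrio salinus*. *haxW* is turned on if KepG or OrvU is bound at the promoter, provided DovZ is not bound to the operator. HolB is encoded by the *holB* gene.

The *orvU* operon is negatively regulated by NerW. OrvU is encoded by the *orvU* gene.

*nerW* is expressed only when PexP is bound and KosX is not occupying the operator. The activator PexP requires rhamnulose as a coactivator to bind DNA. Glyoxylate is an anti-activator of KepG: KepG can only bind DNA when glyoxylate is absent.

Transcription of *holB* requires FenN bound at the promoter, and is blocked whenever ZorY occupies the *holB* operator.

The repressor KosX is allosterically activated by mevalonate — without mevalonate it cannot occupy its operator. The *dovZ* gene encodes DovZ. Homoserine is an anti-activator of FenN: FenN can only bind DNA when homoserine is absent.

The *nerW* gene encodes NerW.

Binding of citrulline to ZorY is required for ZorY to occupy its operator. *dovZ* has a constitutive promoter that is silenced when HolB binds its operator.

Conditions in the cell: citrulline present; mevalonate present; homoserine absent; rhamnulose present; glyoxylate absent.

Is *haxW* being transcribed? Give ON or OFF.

OFF

Homoserine is absent, so FenN is active.
Citrulline is present, so ZorY is active.
With repressor ZorY bound, *holB* is not transcribed.
So HolB is not produced.
With no repressor bound, *dovZ* is transcribed.
So DovZ is produced and active.
Glyoxylate is absent, so KepG is active.
Mevalonate is present, so KosX is active.
Rhamnulose is present, so PexP is active.
With repressor KosX bound, *nerW* is not transcribed.
So NerW is not produced.
With no repressor bound, *orvU* is transcribed.
So OrvU is produced and active.
With repressor DovZ bound, *haxW* is not transcribed.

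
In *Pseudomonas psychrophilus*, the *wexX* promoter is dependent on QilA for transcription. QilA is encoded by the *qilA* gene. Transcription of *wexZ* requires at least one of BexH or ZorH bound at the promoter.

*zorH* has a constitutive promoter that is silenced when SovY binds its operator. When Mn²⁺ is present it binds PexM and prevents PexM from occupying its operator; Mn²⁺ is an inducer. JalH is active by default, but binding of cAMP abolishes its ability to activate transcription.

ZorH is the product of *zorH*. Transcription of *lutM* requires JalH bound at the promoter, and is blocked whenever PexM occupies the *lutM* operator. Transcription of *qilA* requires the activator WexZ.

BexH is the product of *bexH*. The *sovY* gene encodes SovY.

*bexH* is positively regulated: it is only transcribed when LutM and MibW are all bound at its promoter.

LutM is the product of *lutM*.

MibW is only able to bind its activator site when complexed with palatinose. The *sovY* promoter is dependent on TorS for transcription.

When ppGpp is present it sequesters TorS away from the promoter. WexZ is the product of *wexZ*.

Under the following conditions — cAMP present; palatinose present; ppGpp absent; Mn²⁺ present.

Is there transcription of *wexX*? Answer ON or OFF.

Mn²⁺ is present, so PexM is inactive.
cAMP is present, so JalH is inactive.
Required activator JalH is absent, so *lutM* is not transcribed.
So LutM is not produced.
Palatinose is present, so MibW is active.
Required activator LutM is absent, so *bexH* is not transcribed.
So BexH is not produced.
ppGpp is absent, so TorS is active.
No repressor is bound and TorS is active, so *sovY* is transcribed.
So SovY is produced and active.
With repressor SovY bound, *zorH* is not transcribed.
So ZorH is not produced.
No activator is available at the *wexZ* promoter, so *wexZ* is not transcribed.
So WexZ is not produced.
Required activator WexZ is absent, so *qilA* is not transcribed.
So QilA is not produced.
Required activator QilA is absent, so *wexX* is not transcribed.

OFF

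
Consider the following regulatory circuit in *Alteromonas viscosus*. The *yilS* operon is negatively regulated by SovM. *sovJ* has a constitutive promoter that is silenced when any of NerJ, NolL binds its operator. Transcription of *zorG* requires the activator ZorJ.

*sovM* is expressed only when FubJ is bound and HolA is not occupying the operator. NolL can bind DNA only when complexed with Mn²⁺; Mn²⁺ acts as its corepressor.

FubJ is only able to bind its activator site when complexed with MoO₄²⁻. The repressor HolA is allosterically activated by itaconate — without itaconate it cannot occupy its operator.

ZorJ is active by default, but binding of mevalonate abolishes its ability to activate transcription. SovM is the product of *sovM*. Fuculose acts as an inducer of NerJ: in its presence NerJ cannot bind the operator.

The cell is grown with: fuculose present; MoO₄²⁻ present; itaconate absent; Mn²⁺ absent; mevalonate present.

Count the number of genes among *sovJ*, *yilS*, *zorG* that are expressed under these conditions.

Fuculose is present, so NerJ is inactive.
Mn²⁺ is absent, so NolL is inactive.
With no repressor bound, *sovJ* is transcribed.
→ *sovJ* is ON.
Itaconate is absent, so HolA is inactive.
MoO₄²⁻ is present, so FubJ is active.
No repressor is bound and FubJ is active, so *sovM* is transcribed.
So SovM is produced and active.
With repressor SovM bound, *yilS* is not transcribed.
→ *yilS* is OFF.
Mevalonate is present, so ZorJ is inactive.
Required activator ZorJ is absent, so *zorG* is not transcribed.
→ *zorG* is OFF.
1 of the 3 genes is transcribed.

1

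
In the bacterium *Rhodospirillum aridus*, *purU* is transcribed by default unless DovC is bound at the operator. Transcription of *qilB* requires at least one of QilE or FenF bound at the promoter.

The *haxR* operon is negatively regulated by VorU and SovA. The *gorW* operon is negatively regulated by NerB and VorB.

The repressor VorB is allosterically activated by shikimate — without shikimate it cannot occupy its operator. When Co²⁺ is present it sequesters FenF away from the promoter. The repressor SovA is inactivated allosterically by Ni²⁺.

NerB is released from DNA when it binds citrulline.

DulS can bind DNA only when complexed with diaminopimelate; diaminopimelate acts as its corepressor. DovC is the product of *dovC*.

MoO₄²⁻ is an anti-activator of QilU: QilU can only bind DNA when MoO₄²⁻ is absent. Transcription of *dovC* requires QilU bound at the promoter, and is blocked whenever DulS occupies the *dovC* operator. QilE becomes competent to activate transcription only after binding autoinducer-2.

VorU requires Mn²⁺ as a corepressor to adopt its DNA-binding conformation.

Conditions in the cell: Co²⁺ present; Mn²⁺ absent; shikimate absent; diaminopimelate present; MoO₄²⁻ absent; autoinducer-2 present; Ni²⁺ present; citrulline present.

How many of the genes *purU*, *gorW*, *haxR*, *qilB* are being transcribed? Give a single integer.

Diaminopimelate is present, so DulS is active.
MoO₄²⁻ is absent, so QilU is active.
With repressor DulS bound, *dovC* is not transcribed.
So DovC is not produced.
With no repressor bound, *purU* is transcribed.
→ *purU* is ON.
Citrulline is present, so NerB is inactive.
Shikimate is absent, so VorB is inactive.
With no repressor bound, *gorW* is transcribed.
→ *gorW* is ON.
Mn²⁺ is absent, so VorU is inactive.
Ni²⁺ is present, so SovA is inactive.
With no repressor bound, *haxR* is transcribed.
→ *haxR* is ON.
Autoinducer-2 is present, so QilE is active.
Co²⁺ is present, so FenF is inactive.
Activator QilE is present, so *qilB* is transcribed.
→ *qilB* is ON.
4 of the 4 genes are transcribed.

4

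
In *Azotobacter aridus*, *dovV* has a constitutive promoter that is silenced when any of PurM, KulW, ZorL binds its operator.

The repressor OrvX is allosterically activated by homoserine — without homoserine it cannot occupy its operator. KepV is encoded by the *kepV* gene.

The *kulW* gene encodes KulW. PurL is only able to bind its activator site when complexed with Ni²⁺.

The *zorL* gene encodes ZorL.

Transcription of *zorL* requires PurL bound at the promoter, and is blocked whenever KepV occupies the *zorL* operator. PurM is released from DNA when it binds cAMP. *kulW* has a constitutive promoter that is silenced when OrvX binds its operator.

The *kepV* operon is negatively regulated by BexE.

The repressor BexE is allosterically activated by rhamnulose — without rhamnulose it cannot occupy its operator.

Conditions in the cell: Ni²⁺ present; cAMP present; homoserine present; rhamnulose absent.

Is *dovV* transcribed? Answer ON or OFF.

cAMP is present, so PurM is inactive.
Homoserine is present, so OrvX is active.
With repressor OrvX bound, *kulW* is not transcribed.
So KulW is not produced.
Ni²⁺ is present, so PurL is active.
Rhamnulose is absent, so BexE is inactive.
With no repressor bound, *kepV* is transcribed.
So KepV is produced and active.
With repressor KepV bound, *zorL* is not transcribed.
So ZorL is not produced.
With no repressor bound, *dovV* is transcribed.

ON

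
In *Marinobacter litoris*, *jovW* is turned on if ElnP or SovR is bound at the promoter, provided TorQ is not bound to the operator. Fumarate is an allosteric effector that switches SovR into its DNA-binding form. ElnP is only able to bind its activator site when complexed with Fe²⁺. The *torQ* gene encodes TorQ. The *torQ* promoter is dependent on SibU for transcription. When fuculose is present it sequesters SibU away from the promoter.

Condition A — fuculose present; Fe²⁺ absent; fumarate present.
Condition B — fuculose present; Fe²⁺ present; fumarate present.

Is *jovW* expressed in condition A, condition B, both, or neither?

Condition A:
Fuculose is present, so SibU is inactive.
Required activator SibU is absent, so *torQ* is not transcribed.
So TorQ is not produced.
Fe²⁺ is absent, so ElnP is inactive.
Fumarate is present, so SovR is active.
Activator SovR is present, so *jovW* is transcribed.
→ *jovW* is ON in A.
Condition B:
Fuculose is present, so SibU is inactive.
Required activator SibU is absent, so *torQ* is not transcribed.
So TorQ is not produced.
Fe²⁺ is present, so ElnP is active.
Fumarate is present, so SovR is active.
Activator ElnP is present, so *jovW* is transcribed.
→ *jovW* is ON in B.

both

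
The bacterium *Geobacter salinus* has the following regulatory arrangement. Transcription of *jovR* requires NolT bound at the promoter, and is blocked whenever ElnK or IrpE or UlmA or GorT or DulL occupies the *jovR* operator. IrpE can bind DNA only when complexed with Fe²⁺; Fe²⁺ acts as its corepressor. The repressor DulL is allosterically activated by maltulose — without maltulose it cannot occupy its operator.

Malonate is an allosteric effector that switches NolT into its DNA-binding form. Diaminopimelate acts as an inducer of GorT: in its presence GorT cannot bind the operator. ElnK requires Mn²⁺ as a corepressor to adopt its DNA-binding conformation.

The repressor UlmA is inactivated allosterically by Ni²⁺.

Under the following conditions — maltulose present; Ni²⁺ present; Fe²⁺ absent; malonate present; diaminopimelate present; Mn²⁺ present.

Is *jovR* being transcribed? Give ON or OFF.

Mn²⁺ is present, so ElnK is active.
Fe²⁺ is absent, so IrpE is inactive.
Malonate is present, so NolT is active.
Ni²⁺ is present, so UlmA is inactive.
Diaminopimelate is present, so GorT is inactive.
Maltulose is present, so DulL is active.
With repressor ElnK bound, *jovR* is not transcribed.

OFF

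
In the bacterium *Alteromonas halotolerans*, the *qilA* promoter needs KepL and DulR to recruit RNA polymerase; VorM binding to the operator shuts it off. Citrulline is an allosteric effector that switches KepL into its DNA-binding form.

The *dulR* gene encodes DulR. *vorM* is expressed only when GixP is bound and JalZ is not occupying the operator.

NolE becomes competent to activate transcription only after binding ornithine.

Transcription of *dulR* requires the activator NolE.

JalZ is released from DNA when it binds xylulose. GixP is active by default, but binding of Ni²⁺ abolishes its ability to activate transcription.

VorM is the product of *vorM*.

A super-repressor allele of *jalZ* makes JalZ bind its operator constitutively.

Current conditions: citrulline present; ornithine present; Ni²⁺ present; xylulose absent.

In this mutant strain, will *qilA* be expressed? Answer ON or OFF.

Citrulline is present, so KepL is active.
Ni²⁺ is present, so GixP is inactive.
JalZ is constitutively active in this strain.
With repressor JalZ bound, *vorM* is not transcribed.
So VorM is not produced.
Ornithine is present, so NolE is active.
No repressor is bound and NolE is active, so *dulR* is transcribed.
So DulR is produced and active.
No repressor is bound and KepL and DulR are active, so *qilA* is transcribed.

ON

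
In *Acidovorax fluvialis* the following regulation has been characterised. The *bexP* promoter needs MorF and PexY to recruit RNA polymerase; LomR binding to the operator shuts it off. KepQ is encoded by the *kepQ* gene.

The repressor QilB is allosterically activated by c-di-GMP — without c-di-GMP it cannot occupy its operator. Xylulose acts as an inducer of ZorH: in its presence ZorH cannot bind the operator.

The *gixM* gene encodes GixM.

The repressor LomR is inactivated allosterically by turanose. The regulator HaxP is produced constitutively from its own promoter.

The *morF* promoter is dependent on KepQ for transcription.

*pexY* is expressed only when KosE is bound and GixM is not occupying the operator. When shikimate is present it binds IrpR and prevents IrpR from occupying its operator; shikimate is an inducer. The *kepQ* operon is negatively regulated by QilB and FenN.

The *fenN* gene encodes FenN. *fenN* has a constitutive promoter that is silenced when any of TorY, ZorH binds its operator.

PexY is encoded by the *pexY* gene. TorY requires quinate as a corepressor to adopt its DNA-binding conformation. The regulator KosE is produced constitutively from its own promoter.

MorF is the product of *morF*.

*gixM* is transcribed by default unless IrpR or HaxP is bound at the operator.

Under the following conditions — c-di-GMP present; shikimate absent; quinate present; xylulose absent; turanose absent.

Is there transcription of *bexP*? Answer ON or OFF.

OFF

c-di-GMP is present, so QilB is active.
Quinate is present, so TorY is active.
Xylulose is absent, so ZorH is active.
With repressor TorY bound, *fenN* is not transcribed.
So FenN is not produced.
With repressor QilB bound, *kepQ* is not transcribed.
So KepQ is not produced.
Required activator KepQ is absent, so *morF* is not transcribed.
So MorF is not produced.
Turanose is absent, so LomR is active.
Shikimate is absent, so IrpR is active.
HaxP is produced constitutively and is active.
With repressor IrpR bound, *gixM* is not transcribed.
So GixM is not produced.
KosE is produced constitutively and is active.
No repressor is bound and KosE is active, so *pexY* is transcribed.
So PexY is produced and active.
With repressor LomR bound, *bexP* is not transcribed.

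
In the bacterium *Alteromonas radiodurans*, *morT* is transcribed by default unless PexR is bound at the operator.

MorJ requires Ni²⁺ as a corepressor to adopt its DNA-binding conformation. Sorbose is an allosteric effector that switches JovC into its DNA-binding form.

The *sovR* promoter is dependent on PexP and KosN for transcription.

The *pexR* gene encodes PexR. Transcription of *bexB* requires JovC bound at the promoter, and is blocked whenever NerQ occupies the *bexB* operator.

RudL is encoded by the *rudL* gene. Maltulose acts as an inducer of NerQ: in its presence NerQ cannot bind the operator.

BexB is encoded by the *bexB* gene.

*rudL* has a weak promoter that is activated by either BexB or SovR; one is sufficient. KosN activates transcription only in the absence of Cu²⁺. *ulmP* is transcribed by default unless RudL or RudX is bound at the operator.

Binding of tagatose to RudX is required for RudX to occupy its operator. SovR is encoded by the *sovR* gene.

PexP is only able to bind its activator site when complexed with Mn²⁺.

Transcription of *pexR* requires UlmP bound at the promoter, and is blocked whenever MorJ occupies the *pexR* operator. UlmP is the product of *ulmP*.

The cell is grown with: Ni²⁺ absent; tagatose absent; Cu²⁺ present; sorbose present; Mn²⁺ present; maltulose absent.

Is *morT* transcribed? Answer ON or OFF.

OFF

Maltulose is absent, so NerQ is active.
Sorbose is present, so JovC is active.
With repressor NerQ bound, *bexB* is not transcribed.
So BexB is not produced.
Mn²⁺ is present, so PexP is active.
Cu²⁺ is present, so KosN is inactive.
Required activator KosN is absent, so *sovR* is not transcribed.
So SovR is not produced.
No activator is available at the *rudL* promoter, so *rudL* is not transcribed.
So RudL is not produced.
Tagatose is absent, so RudX is inactive.
With no repressor bound, *ulmP* is transcribed.
So UlmP is produced and active.
Ni²⁺ is absent, so MorJ is inactive.
No repressor is bound and UlmP is active, so *pexR* is transcribed.
So PexR is produced and active.
With repressor PexR bound, *morT* is not transcribed.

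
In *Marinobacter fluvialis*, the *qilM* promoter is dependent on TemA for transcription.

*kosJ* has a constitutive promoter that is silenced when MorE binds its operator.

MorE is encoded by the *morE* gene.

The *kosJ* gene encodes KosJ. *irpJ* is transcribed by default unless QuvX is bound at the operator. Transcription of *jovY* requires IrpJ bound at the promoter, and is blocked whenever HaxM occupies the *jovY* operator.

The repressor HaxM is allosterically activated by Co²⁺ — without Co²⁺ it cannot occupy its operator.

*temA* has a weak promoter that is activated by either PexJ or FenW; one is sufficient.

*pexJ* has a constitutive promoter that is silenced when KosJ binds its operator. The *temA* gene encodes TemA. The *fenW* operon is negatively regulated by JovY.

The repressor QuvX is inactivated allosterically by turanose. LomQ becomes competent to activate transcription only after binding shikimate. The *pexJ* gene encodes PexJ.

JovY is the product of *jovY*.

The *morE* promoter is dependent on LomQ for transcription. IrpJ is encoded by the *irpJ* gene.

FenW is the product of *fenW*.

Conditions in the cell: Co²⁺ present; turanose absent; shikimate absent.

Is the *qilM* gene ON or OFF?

Shikimate is absent, so LomQ is inactive.
Required activator LomQ is absent, so *morE* is not transcribed.
So MorE is not produced.
With no repressor bound, *kosJ* is transcribed.
So KosJ is produced and active.
With repressor KosJ bound, *pexJ* is not transcribed.
So PexJ is not produced.
Co²⁺ is present, so HaxM is active.
Turanose is absent, so QuvX is active.
With repressor QuvX bound, *irpJ* is not transcribed.
So IrpJ is not produced.
With repressor HaxM bound, *jovY* is not transcribed.
So JovY is not produced.
With no repressor bound, *fenW* is transcribed.
So FenW is produced and active.
Activator FenW is present, so *temA* is transcribed.
So TemA is produced and active.
No repressor is bound and TemA is active, so *qilM* is transcribed.

ON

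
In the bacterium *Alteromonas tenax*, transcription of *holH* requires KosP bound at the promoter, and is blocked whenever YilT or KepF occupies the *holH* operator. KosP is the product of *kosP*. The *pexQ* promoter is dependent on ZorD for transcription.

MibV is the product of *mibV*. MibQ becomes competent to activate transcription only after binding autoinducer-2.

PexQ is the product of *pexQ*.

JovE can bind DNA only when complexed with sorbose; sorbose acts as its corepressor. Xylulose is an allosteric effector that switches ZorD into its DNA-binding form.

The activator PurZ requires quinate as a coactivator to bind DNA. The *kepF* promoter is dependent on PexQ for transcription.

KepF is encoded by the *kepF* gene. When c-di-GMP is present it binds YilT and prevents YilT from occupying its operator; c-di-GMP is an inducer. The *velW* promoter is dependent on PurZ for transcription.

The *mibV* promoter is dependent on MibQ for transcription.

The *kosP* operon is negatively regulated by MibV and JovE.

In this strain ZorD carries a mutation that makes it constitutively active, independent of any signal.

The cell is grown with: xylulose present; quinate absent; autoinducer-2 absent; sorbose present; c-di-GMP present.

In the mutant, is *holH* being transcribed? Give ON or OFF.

OFF

Autoinducer-2 is absent, so MibQ is inactive.
Required activator MibQ is absent, so *mibV* is not transcribed.
So MibV is not produced.
Sorbose is present, so JovE is active.
With repressor JovE bound, *kosP* is not transcribed.
So KosP is not produced.
c-di-GMP is present, so YilT is inactive.
ZorD is constitutively active in this strain.
No repressor is bound and ZorD is active, so *pexQ* is transcribed.
So PexQ is produced and active.
No repressor is bound and PexQ is active, so *kepF* is transcribed.
So KepF is produced and active.
With repressor KepF bound, *holH* is not transcribed.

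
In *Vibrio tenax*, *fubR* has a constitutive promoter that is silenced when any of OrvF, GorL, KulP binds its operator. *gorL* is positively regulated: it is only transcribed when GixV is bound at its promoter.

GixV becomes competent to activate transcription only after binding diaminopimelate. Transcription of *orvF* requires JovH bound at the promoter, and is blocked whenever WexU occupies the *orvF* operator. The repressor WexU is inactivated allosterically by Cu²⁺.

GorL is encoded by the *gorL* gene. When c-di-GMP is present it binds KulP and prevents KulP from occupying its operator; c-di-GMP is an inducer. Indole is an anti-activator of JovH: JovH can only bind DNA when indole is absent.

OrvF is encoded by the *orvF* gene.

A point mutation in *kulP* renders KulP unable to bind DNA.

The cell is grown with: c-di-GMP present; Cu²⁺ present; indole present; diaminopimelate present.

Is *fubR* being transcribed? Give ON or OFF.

OFF

Indole is present, so JovH is inactive.
Cu²⁺ is present, so WexU is inactive.
Required activator JovH is absent, so *orvF* is not transcribed.
So OrvF is not produced.
Diaminopimelate is present, so GixV is active.
No repressor is bound and GixV is active, so *gorL* is transcribed.
So GorL is produced and active.
KulP is non-functional in this strain, so it has no effect.
With repressor GorL bound, *fubR* is not transcribed.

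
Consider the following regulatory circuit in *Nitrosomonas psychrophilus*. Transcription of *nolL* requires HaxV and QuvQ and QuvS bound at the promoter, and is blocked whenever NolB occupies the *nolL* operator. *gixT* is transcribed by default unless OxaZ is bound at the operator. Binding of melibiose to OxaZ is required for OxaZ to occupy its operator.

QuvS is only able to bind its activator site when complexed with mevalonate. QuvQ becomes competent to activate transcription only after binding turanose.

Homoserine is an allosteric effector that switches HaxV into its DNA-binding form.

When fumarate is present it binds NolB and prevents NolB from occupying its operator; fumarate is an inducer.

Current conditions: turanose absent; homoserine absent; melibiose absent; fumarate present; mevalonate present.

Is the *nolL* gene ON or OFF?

OFF

Homoserine is absent, so HaxV is inactive.
Turanose is absent, so QuvQ is inactive.
Fumarate is present, so NolB is inactive.
Mevalonate is present, so QuvS is active.
Required activator HaxV is absent, so *nolL* is not transcribed.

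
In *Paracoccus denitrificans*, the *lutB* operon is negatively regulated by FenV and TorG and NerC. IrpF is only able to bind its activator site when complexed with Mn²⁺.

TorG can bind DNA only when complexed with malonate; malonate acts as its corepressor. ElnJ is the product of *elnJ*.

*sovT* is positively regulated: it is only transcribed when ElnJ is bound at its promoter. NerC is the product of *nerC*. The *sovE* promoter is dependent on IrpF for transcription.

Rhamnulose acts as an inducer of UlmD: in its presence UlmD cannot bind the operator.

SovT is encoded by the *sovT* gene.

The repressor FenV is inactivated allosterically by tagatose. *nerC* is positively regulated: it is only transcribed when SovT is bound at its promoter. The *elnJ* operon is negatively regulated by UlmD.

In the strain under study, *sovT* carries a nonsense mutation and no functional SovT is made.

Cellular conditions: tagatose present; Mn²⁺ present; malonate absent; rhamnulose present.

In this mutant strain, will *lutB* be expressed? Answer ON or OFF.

Tagatose is present, so FenV is inactive.
Malonate is absent, so TorG is inactive.
SovT is non-functional in this strain, so it has no effect.
Required activator SovT is absent, so *nerC* is not transcribed.
So NerC is not produced.
With no repressor bound, *lutB* is transcribed.

ON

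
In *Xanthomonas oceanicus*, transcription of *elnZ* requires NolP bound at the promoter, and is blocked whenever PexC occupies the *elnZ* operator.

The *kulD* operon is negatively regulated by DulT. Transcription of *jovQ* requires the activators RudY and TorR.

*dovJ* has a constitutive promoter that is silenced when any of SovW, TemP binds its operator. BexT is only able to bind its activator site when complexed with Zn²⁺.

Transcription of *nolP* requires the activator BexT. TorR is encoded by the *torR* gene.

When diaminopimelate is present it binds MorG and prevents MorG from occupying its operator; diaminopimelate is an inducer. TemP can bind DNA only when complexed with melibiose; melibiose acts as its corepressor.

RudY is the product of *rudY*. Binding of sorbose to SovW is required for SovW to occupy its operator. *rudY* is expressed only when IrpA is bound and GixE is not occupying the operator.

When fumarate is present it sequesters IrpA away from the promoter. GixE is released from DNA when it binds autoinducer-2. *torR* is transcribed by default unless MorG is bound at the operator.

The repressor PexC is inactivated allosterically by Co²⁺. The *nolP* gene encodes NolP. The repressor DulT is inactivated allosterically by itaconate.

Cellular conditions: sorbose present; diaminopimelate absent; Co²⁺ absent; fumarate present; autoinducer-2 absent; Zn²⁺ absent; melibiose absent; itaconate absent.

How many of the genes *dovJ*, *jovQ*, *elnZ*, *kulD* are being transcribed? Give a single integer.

0

Sorbose is present, so SovW is active.
Melibiose is absent, so TemP is inactive.
With repressor SovW bound, *dovJ* is not transcribed.
→ *dovJ* is OFF.
Autoinducer-2 is absent, so GixE is active.
Fumarate is present, so IrpA is inactive.
With repressor GixE bound, *rudY* is not transcribed.
So RudY is not produced.
Diaminopimelate is absent, so MorG is active.
With repressor MorG bound, *torR* is not transcribed.
So TorR is not produced.
Required activator RudY is absent, so *jovQ* is not transcribed.
→ *jovQ* is OFF.
Zn²⁺ is absent, so BexT is inactive.
Required activator BexT is absent, so *nolP* is not transcribed.
So NolP is not produced.
Co²⁺ is absent, so PexC is active.
With repressor PexC bound, *elnZ* is not transcribed.
→ *elnZ* is OFF.
Itaconate is absent, so DulT is active.
With repressor DulT bound, *kulD* is not transcribed.
→ *kulD* is OFF.
0 of the 4 genes are transcribed.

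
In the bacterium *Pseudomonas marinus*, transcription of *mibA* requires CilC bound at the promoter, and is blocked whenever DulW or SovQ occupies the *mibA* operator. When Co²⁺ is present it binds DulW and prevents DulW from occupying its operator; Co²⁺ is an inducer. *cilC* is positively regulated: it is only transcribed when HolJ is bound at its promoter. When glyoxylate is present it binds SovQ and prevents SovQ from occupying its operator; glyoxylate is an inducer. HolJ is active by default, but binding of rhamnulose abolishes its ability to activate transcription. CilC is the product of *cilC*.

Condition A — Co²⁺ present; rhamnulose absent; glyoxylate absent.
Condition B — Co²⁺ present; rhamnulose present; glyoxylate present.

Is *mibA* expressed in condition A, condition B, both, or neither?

neither

Condition A:
Co²⁺ is present, so DulW is inactive.
Rhamnulose is absent, so HolJ is active.
No repressor is bound and HolJ is active, so *cilC* is transcribed.
So CilC is produced and active.
Glyoxylate is absent, so SovQ is active.
With repressor SovQ bound, *mibA* is not transcribed.
→ *mibA* is OFF in A.
Condition B:
Co²⁺ is present, so DulW is inactive.
Rhamnulose is present, so HolJ is inactive.
Required activator HolJ is absent, so *cilC* is not transcribed.
So CilC is not produced.
Glyoxylate is present, so SovQ is inactive.
Required activator CilC is absent, so *mibA* is not transcribed.
→ *mibA* is OFF in B.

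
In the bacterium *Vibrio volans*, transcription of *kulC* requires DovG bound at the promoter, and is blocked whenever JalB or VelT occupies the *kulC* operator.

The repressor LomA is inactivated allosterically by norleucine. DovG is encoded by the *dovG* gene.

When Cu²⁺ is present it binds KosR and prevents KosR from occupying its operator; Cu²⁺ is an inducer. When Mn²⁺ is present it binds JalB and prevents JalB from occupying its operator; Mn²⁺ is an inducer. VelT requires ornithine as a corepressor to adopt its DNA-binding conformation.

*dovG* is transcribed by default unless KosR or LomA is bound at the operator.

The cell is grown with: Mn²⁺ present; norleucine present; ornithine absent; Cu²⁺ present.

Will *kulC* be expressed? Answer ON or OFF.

Cu²⁺ is present, so KosR is inactive.
Norleucine is present, so LomA is inactive.
With no repressor bound, *dovG* is transcribed.
So DovG is produced and active.
Mn²⁺ is present, so JalB is inactive.
Ornithine is absent, so VelT is inactive.
No repressor is bound and DovG is active, so *kulC* is transcribed.

ON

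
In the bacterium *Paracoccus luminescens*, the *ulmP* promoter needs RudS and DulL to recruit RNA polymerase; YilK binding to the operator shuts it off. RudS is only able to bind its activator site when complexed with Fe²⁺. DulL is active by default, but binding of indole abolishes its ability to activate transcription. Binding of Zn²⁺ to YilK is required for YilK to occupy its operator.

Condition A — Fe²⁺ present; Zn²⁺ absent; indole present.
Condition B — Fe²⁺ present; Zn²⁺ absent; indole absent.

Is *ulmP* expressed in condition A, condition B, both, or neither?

B only

Condition A:
Fe²⁺ is present, so RudS is active.
Zn²⁺ is absent, so YilK is inactive.
Indole is present, so DulL is inactive.
Required activator DulL is absent, so *ulmP* is not transcribed.
→ *ulmP* is OFF in A.
Condition B:
Fe²⁺ is present, so RudS is active.
Zn²⁺ is absent, so YilK is inactive.
Indole is absent, so DulL is active.
No repressor is bound and RudS and DulL are active, so *ulmP* is transcribed.
→ *ulmP* is ON in B.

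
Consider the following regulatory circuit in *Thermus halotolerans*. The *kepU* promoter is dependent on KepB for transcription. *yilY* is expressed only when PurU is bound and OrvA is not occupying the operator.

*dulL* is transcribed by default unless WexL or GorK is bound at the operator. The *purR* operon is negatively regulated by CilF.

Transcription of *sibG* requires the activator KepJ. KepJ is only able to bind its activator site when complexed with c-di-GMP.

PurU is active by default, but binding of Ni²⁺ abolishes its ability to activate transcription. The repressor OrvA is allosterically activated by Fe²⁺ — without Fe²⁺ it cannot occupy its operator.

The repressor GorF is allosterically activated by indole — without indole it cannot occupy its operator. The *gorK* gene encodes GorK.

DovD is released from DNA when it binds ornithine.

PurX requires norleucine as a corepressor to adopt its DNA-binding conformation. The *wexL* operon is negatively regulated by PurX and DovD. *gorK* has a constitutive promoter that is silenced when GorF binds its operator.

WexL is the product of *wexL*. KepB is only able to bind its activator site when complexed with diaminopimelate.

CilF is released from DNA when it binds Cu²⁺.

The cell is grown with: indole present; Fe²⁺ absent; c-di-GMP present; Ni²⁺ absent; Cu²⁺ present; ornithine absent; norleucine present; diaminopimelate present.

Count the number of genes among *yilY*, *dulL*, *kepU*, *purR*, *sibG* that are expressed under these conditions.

5

Ni²⁺ is absent, so PurU is active.
Fe²⁺ is absent, so OrvA is inactive.
No repressor is bound and PurU is active, so *yilY* is transcribed.
→ *yilY* is ON.
Norleucine is present, so PurX is active.
Ornithine is absent, so DovD is active.
With repressor PurX bound, *wexL* is not transcribed.
So WexL is not produced.
Indole is present, so GorF is active.
With repressor GorF bound, *gorK* is not transcribed.
So GorK is not produced.
With no repressor bound, *dulL* is transcribed.
→ *dulL* is ON.
Diaminopimelate is present, so KepB is active.
No repressor is bound and KepB is active, so *kepU* is transcribed.
→ *kepU* is ON.
Cu²⁺ is present, so CilF is inactive.
With no repressor bound, *purR* is transcribed.
→ *purR* is ON.
c-di-GMP is present, so KepJ is active.
No repressor is bound and KepJ is active, so *sibG* is transcribed.
→ *sibG* is ON.
5 of the 5 genes are transcribed.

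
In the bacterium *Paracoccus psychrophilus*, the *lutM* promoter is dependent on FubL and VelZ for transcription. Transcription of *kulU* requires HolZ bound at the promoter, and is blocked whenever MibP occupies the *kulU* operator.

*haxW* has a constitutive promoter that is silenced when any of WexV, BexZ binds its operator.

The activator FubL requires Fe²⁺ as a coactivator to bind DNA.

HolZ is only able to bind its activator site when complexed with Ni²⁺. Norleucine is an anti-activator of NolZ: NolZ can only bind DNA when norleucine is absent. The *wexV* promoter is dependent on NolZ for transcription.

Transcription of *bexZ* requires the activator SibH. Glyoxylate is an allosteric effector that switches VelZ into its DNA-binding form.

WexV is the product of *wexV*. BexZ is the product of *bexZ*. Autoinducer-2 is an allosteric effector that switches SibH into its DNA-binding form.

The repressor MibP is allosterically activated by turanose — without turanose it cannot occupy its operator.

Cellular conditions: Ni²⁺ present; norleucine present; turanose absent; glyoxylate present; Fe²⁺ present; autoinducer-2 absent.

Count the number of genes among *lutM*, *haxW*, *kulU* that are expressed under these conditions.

Fe²⁺ is present, so FubL is active.
Glyoxylate is present, so VelZ is active.
No repressor is bound and FubL and VelZ are active, so *lutM* is transcribed.
→ *lutM* is ON.
Norleucine is present, so NolZ is inactive.
Required activator NolZ is absent, so *wexV* is not transcribed.
So WexV is not produced.
Autoinducer-2 is absent, so SibH is inactive.
Required activator SibH is absent, so *bexZ* is not transcribed.
So BexZ is not produced.
With no repressor bound, *haxW* is transcribed.
→ *haxW* is ON.
Ni²⁺ is present, so HolZ is active.
Turanose is absent, so MibP is inactive.
No repressor is bound and HolZ is active, so *kulU* is transcribed.
→ *kulU* is ON.
3 of the 3 genes are transcribed.

3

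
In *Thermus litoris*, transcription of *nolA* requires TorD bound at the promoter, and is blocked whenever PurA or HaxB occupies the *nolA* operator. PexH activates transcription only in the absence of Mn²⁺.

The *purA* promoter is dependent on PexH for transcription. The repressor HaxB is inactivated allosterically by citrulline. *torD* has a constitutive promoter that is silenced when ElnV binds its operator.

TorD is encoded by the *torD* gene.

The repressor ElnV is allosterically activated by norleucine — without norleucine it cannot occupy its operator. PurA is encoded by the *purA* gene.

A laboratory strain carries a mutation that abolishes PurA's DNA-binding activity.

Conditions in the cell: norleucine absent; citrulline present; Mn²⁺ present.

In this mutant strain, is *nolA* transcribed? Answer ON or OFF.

Norleucine is absent, so ElnV is inactive.
With no repressor bound, *torD* is transcribed.
So TorD is produced and active.
PurA is non-functional in this strain, so it has no effect.
Citrulline is present, so HaxB is inactive.
No repressor is bound and TorD is active, so *nolA* is transcribed.

ON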